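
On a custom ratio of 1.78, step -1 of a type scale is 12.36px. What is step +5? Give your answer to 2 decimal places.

12.36 × 1.78⁶ = 12.36 × 31.80680 ≈ 393.132

393.13px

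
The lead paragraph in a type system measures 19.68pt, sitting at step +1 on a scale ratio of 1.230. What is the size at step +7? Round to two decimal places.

The gap is 7 − (1) = 6 steps, so the factor is 1.230^6.
19.68 × 1.230⁶ = 19.68 × 3.46283 ≈ 68.148

68.15pt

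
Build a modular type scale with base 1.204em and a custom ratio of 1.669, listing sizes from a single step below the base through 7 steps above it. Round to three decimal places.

0.721em, 1.204em, 2.009em, 3.354em, 5.598em, 9.342em, 15.592em, 26.023em, 43.433em

Step -1: 1.204 ÷ 1.669 = 0.721
Step 0: 1.204em
Step 1: 1.204 × 1.669 = 2.009
Step 2: 1.204 × 1.669² = 3.354
Step 3: 1.204 × 1.669³ = 5.598
Step 4: 1.204 × 1.669⁴ = 9.342
Step 5: 1.204 × 1.669⁵ = 15.592
Step 6: 1.204 × 1.669⁶ = 26.023
Step 7: 1.204 × 1.669⁷ = 43.433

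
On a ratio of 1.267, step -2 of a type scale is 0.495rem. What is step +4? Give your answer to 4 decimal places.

0.495 × 1.267⁶ = 0.495 × 4.13675 ≈ 2.0477

2.0477rem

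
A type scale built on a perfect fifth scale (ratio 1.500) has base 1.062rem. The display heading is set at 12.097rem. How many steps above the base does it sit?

6

1.500ⁿ = 12.097 / 1.062 = 11.3908
n = ln(11.3908) / ln(1.500) = 2.4328 / 0.4055 ≈ 6.00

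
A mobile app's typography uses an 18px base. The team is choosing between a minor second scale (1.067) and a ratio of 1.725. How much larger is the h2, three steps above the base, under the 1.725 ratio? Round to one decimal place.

70.5px

Minor second: 18.0 × 1.067³ = 21.866px
At 1.725: 18.0 × 1.725³ = 92.393px
Difference: 92.393 − 21.866 = 70.527px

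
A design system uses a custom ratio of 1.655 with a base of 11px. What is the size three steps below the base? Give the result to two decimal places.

2.43px

A modular type scale is a geometric sequence: sizeₙ = base × rⁿ.
11.0 ÷ 1.655³ = 11.0 ÷ 4.53309 ≈ 2.43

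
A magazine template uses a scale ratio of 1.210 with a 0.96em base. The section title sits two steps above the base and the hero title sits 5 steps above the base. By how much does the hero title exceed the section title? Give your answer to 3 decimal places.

1.084em

Step 2: 0.96 × 1.210² = 1.40554em
Step 5: 0.96 × 1.210⁵ = 2.48999em
Difference: 2.48999 − 1.40554 = 1.08445em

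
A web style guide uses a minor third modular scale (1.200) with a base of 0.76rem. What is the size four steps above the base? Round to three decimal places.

1.576rem

0.76 × 1.200⁴ = 0.76 × 2.07360 ≈ 1.576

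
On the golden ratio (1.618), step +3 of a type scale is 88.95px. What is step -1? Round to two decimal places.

12.98px

88.95 ÷ 1.618⁴ = 88.95 ÷ 6.85353 ≈ 12.979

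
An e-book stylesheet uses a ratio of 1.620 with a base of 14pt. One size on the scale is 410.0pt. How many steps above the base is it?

7

1.620ⁿ = 410.0 / 14 = 29.2857
n = ln(29.2857) / ln(1.620) = 3.3771 / 0.4824 ≈ 7.00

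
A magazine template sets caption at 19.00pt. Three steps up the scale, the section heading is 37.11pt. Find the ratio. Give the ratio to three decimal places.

1.250

The ratio satisfies 19.00 × r³ = 37.11, so r = (37.11 / 19.00)^(1/3).
r = 1.9532^(1/3) ≈ 1.2500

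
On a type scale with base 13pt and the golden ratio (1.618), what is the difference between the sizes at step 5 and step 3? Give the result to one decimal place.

89.1pt

Step 3: 13.0 × 1.618³ = 55.065pt
Step 5: 13.0 × 1.618⁵ = 144.157pt
Difference: 144.157 − 55.065 = 89.092pt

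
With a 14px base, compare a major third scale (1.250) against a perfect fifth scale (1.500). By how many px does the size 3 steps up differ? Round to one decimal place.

19.9px

Major third: 14.0 × 1.250³ = 27.344px
Perfect fifth: 14.0 × 1.500³ = 47.250px
Difference: 47.250 − 27.344 = 19.906px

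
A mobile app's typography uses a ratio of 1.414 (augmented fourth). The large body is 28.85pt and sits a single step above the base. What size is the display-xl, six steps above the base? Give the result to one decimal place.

163.1pt

The gap is 6 − (1) = 5 steps, so the factor is 1.414^5.
28.85 × 1.414⁵ = 28.85 × 5.65258 ≈ 163.077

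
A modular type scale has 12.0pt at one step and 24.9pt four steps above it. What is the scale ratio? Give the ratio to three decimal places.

1.200

The ratio satisfies 12.0 × r⁴ = 24.9, so r = (24.9 / 12.0)^(1/4).
r = 2.0750^(1/4) ≈ 1.2002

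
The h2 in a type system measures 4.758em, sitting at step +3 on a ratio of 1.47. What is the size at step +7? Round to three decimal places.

22.217em

4.758 × 1.47⁴ = 4.758 × 4.66949 ≈ 22.217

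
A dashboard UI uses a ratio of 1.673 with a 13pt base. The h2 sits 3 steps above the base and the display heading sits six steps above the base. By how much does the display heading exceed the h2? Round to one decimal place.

224.2pt

Step 3: 13.0 × 1.673³ = 60.874pt
Step 6: 13.0 × 1.673⁶ = 285.049pt
Difference: 285.049 − 60.874 = 224.175pt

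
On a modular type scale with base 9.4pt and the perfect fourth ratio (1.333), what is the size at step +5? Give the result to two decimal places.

Each step on a modular scale multiplies by the ratio, so the size n steps from the base is base × ratioⁿ.
9.4 × 1.333⁵ = 9.4 × 4.20873 ≈ 39.56

39.56pt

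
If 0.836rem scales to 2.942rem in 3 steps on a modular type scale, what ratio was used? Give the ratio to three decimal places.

1.521

r³ = 2.942 / 0.836, so r = (2.942/0.836)^(1/3).
r = 3.5191^(1/3) ≈ 1.5211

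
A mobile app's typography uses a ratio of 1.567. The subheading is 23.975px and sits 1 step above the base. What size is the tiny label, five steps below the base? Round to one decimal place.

1.6px

The gap is -5 − (1) = -6 steps, so the factor is 1.567^-6.
23.975 ÷ 1.567⁶ = 23.975 ÷ 14.80519 ≈ 1.619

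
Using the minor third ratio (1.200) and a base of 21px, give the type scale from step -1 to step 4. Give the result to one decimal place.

17.5px, 21.0px, 25.2px, 30.2px, 36.3px, 43.5px

Step -1: 21.0 ÷ 1.200 = 17.5
Step 0: 21px
Step 1: 21.0 × 1.200 = 25.2
Step 2: 21.0 × 1.200² = 30.2
Step 3: 21.0 × 1.200³ = 36.3
Step 4: 21.0 × 1.200⁴ = 43.5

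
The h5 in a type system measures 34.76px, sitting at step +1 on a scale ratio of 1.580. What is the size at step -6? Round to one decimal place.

1.4px

34.76 ÷ 1.580⁷ = 34.76 ÷ 24.58100 ≈ 1.414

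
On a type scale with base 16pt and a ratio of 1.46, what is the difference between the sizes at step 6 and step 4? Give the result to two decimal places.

82.27pt

Step 4: 16.0 × 1.46⁴ = 72.6995pt
Step 6: 16.0 × 1.46⁶ = 154.9662pt
Difference: 154.9662 − 72.6995 = 82.2667pt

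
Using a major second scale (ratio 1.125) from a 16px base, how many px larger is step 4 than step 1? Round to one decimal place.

7.6px

Step 1: 16.0 × 1.125 = 18.000px
Step 4: 16.0 × 1.125⁴ = 25.629px
Difference: 25.629 − 18.000 = 7.629px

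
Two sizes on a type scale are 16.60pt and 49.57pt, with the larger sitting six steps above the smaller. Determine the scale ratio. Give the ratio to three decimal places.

r⁶ = 49.57 / 16.60, so r = (49.57/16.60)^(1/6).
r = 2.9861^(1/6) ≈ 1.2000

1.200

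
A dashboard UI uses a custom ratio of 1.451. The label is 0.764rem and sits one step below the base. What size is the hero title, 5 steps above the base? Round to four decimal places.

7.1301rem

Moving from step -1 to step +5 is 6 steps up, so multiply by r⁶.
0.764 × 1.451⁶ = 0.764 × 9.33264 ≈ 7.1301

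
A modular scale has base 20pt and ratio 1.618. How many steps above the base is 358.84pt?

6

1.618ⁿ = 358.84 / 20 = 17.9420
n = ln(17.9420) / ln(1.618) = 2.8871 / 0.4812 ≈ 6.00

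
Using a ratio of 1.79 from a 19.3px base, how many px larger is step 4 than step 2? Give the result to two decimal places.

136.30px

Step 2: 19.3 × 1.79² = 61.8391px
Step 4: 19.3 × 1.79⁴ = 198.1388px
Difference: 198.1388 − 61.8391 = 136.2997px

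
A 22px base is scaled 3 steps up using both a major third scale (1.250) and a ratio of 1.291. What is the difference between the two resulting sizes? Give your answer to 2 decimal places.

4.37px

Major third: 22.0 × 1.250³ = 42.9688px
At 1.291: 22.0 × 1.291³ = 47.3371px
Difference: 47.3371 − 42.9688 = 4.3683px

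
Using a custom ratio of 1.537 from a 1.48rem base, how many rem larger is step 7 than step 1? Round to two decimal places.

Step 1: 1.48 × 1.537 = 2.2748rem
Step 7: 1.48 × 1.537⁷ = 29.9902rem
Difference: 29.9902 − 2.2748 = 27.7154rem

27.72rem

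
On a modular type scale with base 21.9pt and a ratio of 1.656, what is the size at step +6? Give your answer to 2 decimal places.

451.65pt

A modular type scale is a geometric sequence: sizeₙ = base × rⁿ.
21.9 × 1.656⁶ = 21.9 × 20.62348 ≈ 451.65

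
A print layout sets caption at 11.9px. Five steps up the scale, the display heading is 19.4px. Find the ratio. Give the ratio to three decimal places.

1.103

r⁵ = 19.4 / 11.9, so r = (19.4/11.9)^(1/5).
r = 1.6303^(1/5) ≈ 1.1027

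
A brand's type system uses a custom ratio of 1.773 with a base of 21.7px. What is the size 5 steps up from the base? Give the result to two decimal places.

380.19px

21.7 × 1.773⁵ = 21.7 × 17.52039 ≈ 380.19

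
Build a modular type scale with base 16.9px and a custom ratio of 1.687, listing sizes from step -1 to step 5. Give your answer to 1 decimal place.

Step -1: 16.9 ÷ 1.687 = 10.0
Step 0: 16.9px
Step 1: 16.9 × 1.687 = 28.5
Step 2: 16.9 × 1.687² = 48.1
Step 3: 16.9 × 1.687³ = 81.1
Step 4: 16.9 × 1.687⁴ = 136.9
Step 5: 16.9 × 1.687⁵ = 230.9

10.0px, 16.9px, 28.5px, 48.1px, 81.1px, 136.9px, 230.9px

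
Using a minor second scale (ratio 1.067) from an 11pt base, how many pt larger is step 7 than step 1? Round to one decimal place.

5.6pt

Step 1: 11.0 × 1.067 = 11.737pt
Step 7: 11.0 × 1.067⁷ = 17.320pt
Difference: 17.320 − 11.737 = 5.583pt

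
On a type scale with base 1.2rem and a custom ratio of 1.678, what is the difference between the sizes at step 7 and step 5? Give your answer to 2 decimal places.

Step 5: 1.2 × 1.678⁵ = 15.9640rem
Step 7: 1.2 × 1.678⁷ = 44.9495rem
Difference: 44.9495 − 15.9640 = 28.9855rem

28.99rem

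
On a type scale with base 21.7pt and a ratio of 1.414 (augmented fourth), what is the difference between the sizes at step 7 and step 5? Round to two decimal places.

122.59pt

Step 5: 21.7 × 1.414⁵ = 122.6611pt
Step 7: 21.7 × 1.414⁷ = 245.2481pt
Difference: 245.2481 − 122.6611 = 122.5870pt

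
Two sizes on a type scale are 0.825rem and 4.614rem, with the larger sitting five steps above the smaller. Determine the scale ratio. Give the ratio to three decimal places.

1.411

r⁵ = 4.614 / 0.825, so r = (4.614/0.825)^(1/5).
r = 5.5927^(1/5) ≈ 1.4110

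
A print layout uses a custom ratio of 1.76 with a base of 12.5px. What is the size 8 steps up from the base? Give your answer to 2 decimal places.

1150.83px

12.5 × 1.76⁸ = 12.5 × 92.06644 ≈ 1150.83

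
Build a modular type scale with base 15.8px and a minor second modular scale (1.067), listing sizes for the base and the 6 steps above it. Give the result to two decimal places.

15.80px, 16.86px, 17.99px, 19.19px, 20.48px, 21.85px, 23.32px

Step 0: 15.8px
Step 1: 15.8 × 1.067 = 16.86
Step 2: 15.8 × 1.067² = 17.99
Step 3: 15.8 × 1.067³ = 19.19
Step 4: 15.8 × 1.067⁴ = 20.48
Step 5: 15.8 × 1.067⁵ = 21.85
Step 6: 15.8 × 1.067⁶ = 23.32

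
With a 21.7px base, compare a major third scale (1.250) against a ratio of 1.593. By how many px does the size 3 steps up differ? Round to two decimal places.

45.34px

Major third: 21.7 × 1.250³ = 42.3828px
At 1.593: 21.7 × 1.593³ = 87.7217px
Difference: 87.7217 − 42.3828 = 45.3389px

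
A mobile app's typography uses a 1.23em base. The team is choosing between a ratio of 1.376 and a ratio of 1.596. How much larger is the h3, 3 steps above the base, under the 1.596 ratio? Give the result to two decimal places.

1.80em

At 1.376: 1.23 × 1.376³ = 3.2045em
At 1.596: 1.23 × 1.596³ = 5.0004em
Difference: 5.0004 − 3.2045 = 1.7959em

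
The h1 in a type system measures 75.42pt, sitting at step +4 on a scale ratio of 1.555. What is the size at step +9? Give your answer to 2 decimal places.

Moving from step +4 to step +9 is 5 steps up, so multiply by r⁵.
75.42 × 1.555⁵ = 75.42 × 9.09184 ≈ 685.707

685.71pt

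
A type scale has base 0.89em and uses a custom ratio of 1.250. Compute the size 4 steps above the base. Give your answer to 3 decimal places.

2.173em

Every step multiplies by the scale ratio.
0.89 × 1.250⁴ = 0.89 × 2.44141 ≈ 2.173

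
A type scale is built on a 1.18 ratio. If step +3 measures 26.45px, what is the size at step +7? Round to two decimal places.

51.28px

Moving from step +3 to step +7 is 4 steps up, so multiply by r⁴.
26.45 × 1.18⁴ = 26.45 × 1.93878 ≈ 51.281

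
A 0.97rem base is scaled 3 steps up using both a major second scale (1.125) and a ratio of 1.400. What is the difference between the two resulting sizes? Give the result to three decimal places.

Major second: 0.97 × 1.125³ = 1.38111rem
At 1.400: 0.97 × 1.400³ = 2.66168rem
Difference: 2.66168 − 1.38111 = 1.28057rem

1.281rem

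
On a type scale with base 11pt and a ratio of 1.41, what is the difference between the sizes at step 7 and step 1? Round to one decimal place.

106.4pt

Step 1: 11.0 × 1.41 = 15.510pt
Step 7: 11.0 × 1.41⁷ = 121.878pt
Difference: 121.878 − 15.510 = 106.368pt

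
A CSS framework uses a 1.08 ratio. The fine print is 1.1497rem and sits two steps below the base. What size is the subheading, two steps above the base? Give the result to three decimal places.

1.1497 × 1.08⁴ = 1.1497 × 1.36049 ≈ 1.564

1.564rem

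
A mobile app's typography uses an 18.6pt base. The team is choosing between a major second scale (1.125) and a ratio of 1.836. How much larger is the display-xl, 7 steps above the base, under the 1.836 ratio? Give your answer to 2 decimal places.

1265.62pt

Major second: 18.6 × 1.125⁷ = 42.4210pt
At 1.836: 18.6 × 1.836⁷ = 1308.0420pt
Difference: 1308.0420 − 42.4210 = 1265.6210pt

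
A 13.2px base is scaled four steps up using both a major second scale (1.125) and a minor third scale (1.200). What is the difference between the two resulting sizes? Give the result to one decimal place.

6.2px

Major second: 13.2 × 1.125⁴ = 21.144px
Minor third: 13.2 × 1.200⁴ = 27.372px
Difference: 27.372 − 21.144 = 6.228px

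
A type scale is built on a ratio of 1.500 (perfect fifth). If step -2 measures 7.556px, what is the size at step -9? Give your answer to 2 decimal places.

The gap is -9 − (-2) = -7 steps, so the factor is 1.500^-7.
7.556 ÷ 1.500⁷ = 7.556 ÷ 17.08594 ≈ 0.442

0.44px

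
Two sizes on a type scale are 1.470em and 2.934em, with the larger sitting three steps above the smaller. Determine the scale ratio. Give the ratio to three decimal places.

1.259

The ratio satisfies 1.470 × r³ = 2.934, so r = (2.934 / 1.470)^(1/3).
r = 1.9959^(1/3) ≈ 1.2591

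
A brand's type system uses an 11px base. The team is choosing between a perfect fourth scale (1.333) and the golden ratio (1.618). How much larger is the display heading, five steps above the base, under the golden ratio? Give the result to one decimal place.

75.7px

Perfect fourth: 11.0 × 1.333⁵ = 46.296px
Golden ratio: 11.0 × 1.618⁵ = 121.979px
Difference: 121.979 − 46.296 = 75.683px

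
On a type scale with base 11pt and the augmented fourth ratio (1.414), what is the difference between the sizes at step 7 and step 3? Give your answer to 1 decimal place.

93.2pt

Step 3: 11.0 × 1.414³ = 31.099pt
Step 7: 11.0 × 1.414⁷ = 124.319pt
Difference: 124.319 − 31.099 = 93.220pt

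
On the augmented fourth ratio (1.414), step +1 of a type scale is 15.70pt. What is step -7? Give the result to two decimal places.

0.98pt

15.70 ÷ 1.414⁸ = 15.70 ÷ 15.98068 ≈ 0.982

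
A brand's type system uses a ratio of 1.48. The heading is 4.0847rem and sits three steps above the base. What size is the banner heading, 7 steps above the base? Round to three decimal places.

19.598rem

4.0847 × 1.48⁴ = 4.0847 × 4.79785 ≈ 19.598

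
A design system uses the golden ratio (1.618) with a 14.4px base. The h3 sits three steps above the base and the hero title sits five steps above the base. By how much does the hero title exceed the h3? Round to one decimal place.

98.7px

Step 3: 14.4 × 1.618³ = 60.996px
Step 5: 14.4 × 1.618⁵ = 159.682px
Difference: 159.682 − 60.996 = 98.686px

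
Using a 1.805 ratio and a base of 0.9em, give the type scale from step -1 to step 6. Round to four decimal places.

Step -1: 0.9 ÷ 1.805 = 0.4986
Step 0: 0.9em
Step 1: 0.9 × 1.805 = 1.6245
Step 2: 0.9 × 1.805² = 2.9322
Step 3: 0.9 × 1.805³ = 5.2927
Step 4: 0.9 × 1.805⁴ = 9.5533
Step 5: 0.9 × 1.805⁵ = 17.2436
Step 6: 0.9 × 1.805⁶ = 31.1247

0.4986em, 0.9000em, 1.6245em, 2.9322em, 5.2927em, 9.5533em, 17.2436em, 31.1247em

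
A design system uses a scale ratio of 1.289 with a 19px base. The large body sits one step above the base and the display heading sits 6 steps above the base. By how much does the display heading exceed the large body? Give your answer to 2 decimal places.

62.66px

Step 1: 19.0 × 1.289 = 24.4910px
Step 6: 19.0 × 1.289⁶ = 87.1507px
Difference: 87.1507 − 24.4910 = 62.6597px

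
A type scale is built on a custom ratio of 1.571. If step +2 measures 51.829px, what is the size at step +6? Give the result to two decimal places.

51.829 × 1.571⁴ = 51.829 × 6.09123 ≈ 315.702

315.70px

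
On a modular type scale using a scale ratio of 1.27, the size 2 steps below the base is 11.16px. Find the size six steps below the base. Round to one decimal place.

11.16 ÷ 1.27⁴ = 11.16 ÷ 2.60145 ≈ 4.290

4.3px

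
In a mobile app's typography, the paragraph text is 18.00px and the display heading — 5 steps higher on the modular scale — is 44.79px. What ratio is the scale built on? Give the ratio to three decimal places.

The ratio satisfies 18.00 × r⁵ = 44.79, so r = (44.79 / 18.00)^(1/5).
r = 2.4883^(1/5) ≈ 1.2000

1.200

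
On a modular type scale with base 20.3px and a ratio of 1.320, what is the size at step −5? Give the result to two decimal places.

20.3 ÷ 1.320⁵ = 20.3 ÷ 4.00746 ≈ 5.07

5.07px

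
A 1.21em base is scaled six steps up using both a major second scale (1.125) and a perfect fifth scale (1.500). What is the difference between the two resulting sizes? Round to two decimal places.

Major second: 1.21 × 1.125⁶ = 2.4530em
Perfect fifth: 1.21 × 1.500⁶ = 13.7827em
Difference: 13.7827 − 2.4530 = 11.3297em

11.33em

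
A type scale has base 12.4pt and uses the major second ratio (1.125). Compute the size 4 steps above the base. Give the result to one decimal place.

12.4 × 1.125⁴ = 12.4 × 1.60181 ≈ 19.86

19.9pt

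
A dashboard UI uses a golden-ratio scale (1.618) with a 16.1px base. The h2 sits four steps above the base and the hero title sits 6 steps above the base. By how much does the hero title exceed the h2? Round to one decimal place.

Step 4: 16.1 × 1.618⁴ = 110.342px
Step 6: 16.1 × 1.618⁶ = 288.866px
Difference: 288.866 − 110.342 = 178.524px

178.5px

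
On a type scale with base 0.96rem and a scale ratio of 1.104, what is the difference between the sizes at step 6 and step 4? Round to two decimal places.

Step 4: 0.96 × 1.104⁴ = 1.4261rem
Step 6: 0.96 × 1.104⁶ = 1.7381rem
Difference: 1.7381 − 1.4261 = 0.3120rem

0.31rem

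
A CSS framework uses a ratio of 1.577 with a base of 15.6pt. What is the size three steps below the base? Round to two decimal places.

3.98pt

15.6 ÷ 1.577³ = 15.6 ÷ 3.92189 ≈ 3.98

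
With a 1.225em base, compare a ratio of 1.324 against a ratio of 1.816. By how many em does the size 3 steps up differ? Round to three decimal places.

4.493em

At 1.324: 1.225 × 1.324³ = 2.84315em
At 1.816: 1.225 × 1.816³ = 7.33641em
Difference: 7.33641 − 2.84315 = 4.49326em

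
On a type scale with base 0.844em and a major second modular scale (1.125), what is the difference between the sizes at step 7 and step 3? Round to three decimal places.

Step 3: 0.844 × 1.125³ = 1.20171em
Step 7: 0.844 × 1.125⁷ = 1.92491em
Difference: 1.92491 − 1.20171 = 0.72320em

0.723em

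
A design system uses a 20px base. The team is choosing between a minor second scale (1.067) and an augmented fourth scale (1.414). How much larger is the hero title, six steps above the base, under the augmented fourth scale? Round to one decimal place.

Minor second: 20.0 × 1.067⁶ = 29.513px
Augmented fourth: 20.0 × 1.414⁶ = 159.855px
Difference: 159.855 − 29.513 = 130.342px

130.3px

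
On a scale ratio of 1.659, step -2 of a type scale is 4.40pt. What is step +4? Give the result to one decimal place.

91.7pt

The gap is 4 − (-2) = 6 steps, so the factor is 1.659^6.
4.40 × 1.659⁶ = 4.40 × 20.84867 ≈ 91.734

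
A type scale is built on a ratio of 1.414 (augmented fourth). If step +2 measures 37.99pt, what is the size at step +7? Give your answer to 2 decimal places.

214.74pt

37.99 × 1.414⁵ = 37.99 × 5.65258 ≈ 214.742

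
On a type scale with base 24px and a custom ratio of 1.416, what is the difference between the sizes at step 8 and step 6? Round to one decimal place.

Step 6: 24.0 × 1.416⁶ = 193.460px
Step 8: 24.0 × 1.416⁸ = 387.898px
Difference: 387.898 − 193.460 = 194.438px

194.4px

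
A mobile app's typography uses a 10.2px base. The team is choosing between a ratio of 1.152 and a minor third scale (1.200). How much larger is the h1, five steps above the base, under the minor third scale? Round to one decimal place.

At 1.152: 10.2 × 1.152⁵ = 20.695px
Minor third: 10.2 × 1.200⁵ = 25.381px
Difference: 25.381 − 20.695 = 4.686px

4.7px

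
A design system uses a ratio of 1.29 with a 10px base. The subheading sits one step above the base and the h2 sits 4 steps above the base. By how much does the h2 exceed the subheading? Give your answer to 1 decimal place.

14.8px

Step 1: 10.0 × 1.29 = 12.900px
Step 4: 10.0 × 1.29⁴ = 27.692px
Difference: 27.692 − 12.900 = 14.792px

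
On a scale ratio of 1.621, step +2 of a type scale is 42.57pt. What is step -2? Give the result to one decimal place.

6.2pt

42.57 ÷ 1.621⁴ = 42.57 ÷ 6.90450 ≈ 6.166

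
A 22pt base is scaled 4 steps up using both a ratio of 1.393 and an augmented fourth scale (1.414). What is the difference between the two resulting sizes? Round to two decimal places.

5.11pt

At 1.393: 22.0 × 1.393⁴ = 82.8375pt
Augmented fourth: 22.0 × 1.414⁴ = 87.9469pt
Difference: 87.9469 − 82.8375 = 5.1094pt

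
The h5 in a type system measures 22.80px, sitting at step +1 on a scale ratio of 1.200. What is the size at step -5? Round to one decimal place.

7.6px

22.80 ÷ 1.200⁶ = 22.80 ÷ 2.98598 ≈ 7.636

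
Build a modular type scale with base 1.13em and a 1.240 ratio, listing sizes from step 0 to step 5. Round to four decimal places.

1.1300em, 1.4012em, 1.7375em, 2.1545em, 2.6716em, 3.3127em

Step 0: 1.13em
Step 1: 1.13 × 1.240 = 1.4012
Step 2: 1.13 × 1.240² = 1.7375
Step 3: 1.13 × 1.240³ = 2.1545
Step 4: 1.13 × 1.240⁴ = 2.6716
Step 5: 1.13 × 1.240⁵ = 3.3127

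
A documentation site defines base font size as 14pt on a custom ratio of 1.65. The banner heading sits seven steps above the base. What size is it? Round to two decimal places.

14.0 × 1.65⁷ = 14.0 × 33.29566 ≈ 466.14

466.14pt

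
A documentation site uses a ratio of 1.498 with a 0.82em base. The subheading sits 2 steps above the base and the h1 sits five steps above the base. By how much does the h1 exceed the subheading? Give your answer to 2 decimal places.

4.35em

Step 2: 0.82 × 1.498² = 1.8401em
Step 5: 0.82 × 1.498⁵ = 6.1855em
Difference: 6.1855 − 1.8401 = 4.3454em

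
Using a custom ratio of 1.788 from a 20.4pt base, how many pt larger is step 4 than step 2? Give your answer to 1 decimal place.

143.3pt

Step 2: 20.4 × 1.788² = 65.218pt
Step 4: 20.4 × 1.788⁴ = 208.497pt
Difference: 208.497 − 65.218 = 143.279pt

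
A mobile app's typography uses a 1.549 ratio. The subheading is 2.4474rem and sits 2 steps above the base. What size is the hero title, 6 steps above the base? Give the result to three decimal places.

14.090rem

2.4474 × 1.549⁴ = 2.4474 × 5.75713 ≈ 14.090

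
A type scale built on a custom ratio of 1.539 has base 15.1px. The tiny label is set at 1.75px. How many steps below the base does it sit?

1.539ⁿ = 15.1 / 1.75 = 8.6286
n = ln(8.6286) / ln(1.539) = 2.1551 / 0.4311 ≈ 5.00

5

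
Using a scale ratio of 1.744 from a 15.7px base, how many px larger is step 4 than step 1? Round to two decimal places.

117.86px

Step 1: 15.7 × 1.744 = 27.3808px
Step 4: 15.7 × 1.744⁴ = 145.2398px
Difference: 145.2398 − 27.3808 = 117.8590px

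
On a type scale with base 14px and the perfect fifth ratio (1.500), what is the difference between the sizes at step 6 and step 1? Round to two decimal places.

138.47px

Step 1: 14.0 × 1.500 = 21.0000px
Step 6: 14.0 × 1.500⁶ = 159.4688px
Difference: 159.4688 − 21.0000 = 138.4688px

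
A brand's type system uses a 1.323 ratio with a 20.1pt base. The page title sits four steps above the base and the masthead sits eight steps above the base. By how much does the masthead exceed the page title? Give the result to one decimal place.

127.1pt

Step 4: 20.1 × 1.323⁴ = 61.579pt
Step 8: 20.1 × 1.323⁸ = 188.658pt
Difference: 188.658 − 61.579 = 127.079pt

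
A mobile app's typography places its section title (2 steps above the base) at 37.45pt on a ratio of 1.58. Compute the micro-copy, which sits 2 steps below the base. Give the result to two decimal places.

37.45 ÷ 1.58⁴ = 37.45 ÷ 6.23201 ≈ 6.009

6.01pt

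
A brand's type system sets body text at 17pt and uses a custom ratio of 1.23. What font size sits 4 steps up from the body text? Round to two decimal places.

A modular type scale is a geometric sequence: sizeₙ = base × rⁿ.
17.0 × 1.23⁴ = 17.0 × 2.28887 ≈ 38.91

38.91pt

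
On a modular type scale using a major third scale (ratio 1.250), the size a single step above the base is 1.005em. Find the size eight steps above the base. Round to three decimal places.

4.792em

1.005 × 1.250⁷ = 1.005 × 4.76837 ≈ 4.792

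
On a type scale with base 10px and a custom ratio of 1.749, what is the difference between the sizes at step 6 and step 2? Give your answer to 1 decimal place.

Step 2: 10.0 × 1.749² = 30.590px
Step 6: 10.0 × 1.749⁶ = 286.246px
Difference: 286.246 − 30.590 = 255.656px

255.7px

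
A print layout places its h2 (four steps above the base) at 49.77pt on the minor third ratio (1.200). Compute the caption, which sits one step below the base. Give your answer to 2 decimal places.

20.00pt

Moving from step +4 to step -1 is 5 steps down, so divide by r⁵.
49.77 ÷ 1.200⁵ = 49.77 ÷ 2.48832 ≈ 20.001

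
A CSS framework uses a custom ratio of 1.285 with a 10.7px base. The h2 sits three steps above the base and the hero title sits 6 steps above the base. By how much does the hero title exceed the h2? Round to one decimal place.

Step 3: 10.7 × 1.285³ = 22.704px
Step 6: 10.7 × 1.285⁶ = 48.173px
Difference: 48.173 − 22.704 = 25.469px

25.5px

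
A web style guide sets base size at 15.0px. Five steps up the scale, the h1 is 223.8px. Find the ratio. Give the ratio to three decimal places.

1.717

r⁵ = 223.8 / 15.0, so r = (223.8/15.0)^(1/5).
r = 14.9200^(1/5) ≈ 1.7169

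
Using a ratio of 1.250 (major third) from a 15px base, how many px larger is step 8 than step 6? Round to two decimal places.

Step 6: 15.0 × 1.250⁶ = 57.2205px
Step 8: 15.0 × 1.250⁸ = 89.4070px
Difference: 89.4070 − 57.2205 = 32.1865px

32.19px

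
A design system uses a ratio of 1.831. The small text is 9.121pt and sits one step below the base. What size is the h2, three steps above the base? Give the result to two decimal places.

102.52pt

The gap is 3 − (-1) = 4 steps, so the factor is 1.831^4.
9.121 × 1.831⁴ = 9.121 × 11.23967 ≈ 102.517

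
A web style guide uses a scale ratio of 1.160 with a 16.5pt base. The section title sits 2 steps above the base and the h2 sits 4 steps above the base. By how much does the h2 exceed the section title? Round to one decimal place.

Step 2: 16.5 × 1.160² = 22.202pt
Step 4: 16.5 × 1.160⁴ = 29.876pt
Difference: 29.876 − 22.202 = 7.674pt

7.7pt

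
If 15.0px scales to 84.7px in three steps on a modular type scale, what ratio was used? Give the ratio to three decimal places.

1.781

The ratio satisfies 15.0 × r³ = 84.7, so r = (84.7 / 15.0)^(1/3).
r = 5.6467^(1/3) ≈ 1.7807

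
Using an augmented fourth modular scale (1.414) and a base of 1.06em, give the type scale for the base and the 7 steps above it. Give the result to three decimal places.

1.060em, 1.499em, 2.119em, 2.997em, 4.237em, 5.992em, 8.472em, 11.980em

Step 0: 1.06em
Step 1: 1.06 × 1.414 = 1.499
Step 2: 1.06 × 1.414² = 2.119
Step 3: 1.06 × 1.414³ = 2.997
Step 4: 1.06 × 1.414⁴ = 4.237
Step 5: 1.06 × 1.414⁵ = 5.992
Step 6: 1.06 × 1.414⁶ = 8.472
Step 7: 1.06 × 1.414⁷ = 11.980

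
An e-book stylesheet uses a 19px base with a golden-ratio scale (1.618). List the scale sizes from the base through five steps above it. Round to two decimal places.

19.00px, 30.74px, 49.74px, 80.48px, 130.22px, 210.69px

Step 0: 19px
Step 1: 19.0 × 1.618 = 30.74
Step 2: 19.0 × 1.618² = 49.74
Step 3: 19.0 × 1.618³ = 80.48
Step 4: 19.0 × 1.618⁴ = 130.22
Step 5: 19.0 × 1.618⁵ = 210.69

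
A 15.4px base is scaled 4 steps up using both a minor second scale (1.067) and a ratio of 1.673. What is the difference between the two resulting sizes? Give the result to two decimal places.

Minor second: 15.4 × 1.067⁴ = 19.9608px
At 1.673: 15.4 × 1.673⁴ = 120.6437px
Difference: 120.6437 − 19.9608 = 100.6829px

100.68px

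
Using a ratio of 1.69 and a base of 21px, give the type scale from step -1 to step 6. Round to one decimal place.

Step -1: 21.0 ÷ 1.69 = 12.4
Step 0: 21px
Step 1: 21.0 × 1.69 = 35.5
Step 2: 21.0 × 1.69² = 60.0
Step 3: 21.0 × 1.69³ = 101.4
Step 4: 21.0 × 1.69⁴ = 171.3
Step 5: 21.0 × 1.69⁵ = 289.5
Step 6: 21.0 × 1.69⁶ = 489.3

12.4px, 21.0px, 35.5px, 60.0px, 101.4px, 171.3px, 289.5px, 489.3px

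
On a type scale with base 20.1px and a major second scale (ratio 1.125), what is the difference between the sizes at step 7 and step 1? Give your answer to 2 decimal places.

Step 1: 20.1 × 1.125 = 22.6125px
Step 7: 20.1 × 1.125⁷ = 45.8420px
Difference: 45.8420 − 22.6125 = 23.2295px

23.23px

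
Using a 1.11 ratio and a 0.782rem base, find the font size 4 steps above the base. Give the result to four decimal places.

A modular type scale is a geometric sequence: sizeₙ = base × rⁿ.
0.782 × 1.11⁴ = 0.782 × 1.51807 ≈ 1.1871

1.1871rem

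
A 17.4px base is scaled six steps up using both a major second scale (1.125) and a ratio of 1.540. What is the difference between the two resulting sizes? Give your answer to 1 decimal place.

Major second: 17.4 × 1.125⁶ = 35.275px
At 1.540: 17.4 × 1.540⁶ = 232.099px
Difference: 232.099 − 35.275 = 196.824px

196.8px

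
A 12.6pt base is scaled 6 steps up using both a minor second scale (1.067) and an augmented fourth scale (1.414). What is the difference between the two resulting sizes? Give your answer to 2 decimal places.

Minor second: 12.6 × 1.067⁶ = 18.5933pt
Augmented fourth: 12.6 × 1.414⁶ = 100.7087pt
Difference: 100.7087 − 18.5933 = 82.1154pt

82.12pt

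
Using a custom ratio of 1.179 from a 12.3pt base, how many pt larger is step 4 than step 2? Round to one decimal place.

6.7pt

Step 2: 12.3 × 1.179² = 17.098pt
Step 4: 12.3 × 1.179⁴ = 23.766pt
Difference: 23.766 − 17.098 = 6.668pt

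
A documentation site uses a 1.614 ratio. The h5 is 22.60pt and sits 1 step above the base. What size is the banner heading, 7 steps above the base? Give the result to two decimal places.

399.51pt

22.60 × 1.614⁶ = 22.60 × 17.67751 ≈ 399.512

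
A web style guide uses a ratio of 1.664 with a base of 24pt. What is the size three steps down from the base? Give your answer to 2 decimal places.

5.21pt

24.0 ÷ 1.664³ = 24.0 ÷ 4.60744 ≈ 5.21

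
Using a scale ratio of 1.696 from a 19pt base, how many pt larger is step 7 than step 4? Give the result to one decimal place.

609.7pt

Step 4: 19.0 × 1.696⁴ = 157.202pt
Step 7: 19.0 × 1.696⁷ = 766.893pt
Difference: 766.893 − 157.202 = 609.691pt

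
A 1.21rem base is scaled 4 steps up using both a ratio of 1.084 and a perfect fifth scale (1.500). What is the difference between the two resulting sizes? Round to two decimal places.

At 1.084: 1.21 × 1.084⁴ = 1.6707rem
Perfect fifth: 1.21 × 1.500⁴ = 6.1256rem
Difference: 6.1256 − 1.6707 = 4.4549rem

4.45rem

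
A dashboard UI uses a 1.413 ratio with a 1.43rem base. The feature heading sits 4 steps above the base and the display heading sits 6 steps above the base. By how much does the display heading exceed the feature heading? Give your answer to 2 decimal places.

Step 4: 1.43 × 1.413⁴ = 5.7004rem
Step 6: 1.43 × 1.413⁶ = 11.3812rem
Difference: 11.3812 − 5.7004 = 5.6808rem

5.68rem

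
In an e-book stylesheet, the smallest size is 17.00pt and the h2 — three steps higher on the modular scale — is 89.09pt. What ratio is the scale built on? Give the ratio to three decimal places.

1.737

The ratio satisfies 17.00 × r³ = 89.09, so r = (89.09 / 17.00)^(1/3).
r = 5.2406^(1/3) ≈ 1.7370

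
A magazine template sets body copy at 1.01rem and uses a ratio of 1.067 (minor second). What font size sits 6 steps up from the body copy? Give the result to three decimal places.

1.490rem

Every step multiplies by the scale ratio.
1.01 × 1.067⁶ = 1.01 × 1.47566 ≈ 1.490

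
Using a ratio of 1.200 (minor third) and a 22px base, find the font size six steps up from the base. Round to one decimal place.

22.0 × 1.200⁶ = 22.0 × 2.98598 ≈ 65.69

65.7px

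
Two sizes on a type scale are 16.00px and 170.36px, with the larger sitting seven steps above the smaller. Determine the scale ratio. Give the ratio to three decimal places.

r⁷ = 170.36 / 16.00, so r = (170.36/16.00)^(1/7).
r = 10.6475^(1/7) ≈ 1.4020

1.402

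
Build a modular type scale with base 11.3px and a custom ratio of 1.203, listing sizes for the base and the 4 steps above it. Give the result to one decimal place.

Step 0: 11.3px
Step 1: 11.3 × 1.203 = 13.6
Step 2: 11.3 × 1.203² = 16.4
Step 3: 11.3 × 1.203³ = 19.7
Step 4: 11.3 × 1.203⁴ = 23.7

11.3px, 13.6px, 16.4px, 19.7px, 23.7px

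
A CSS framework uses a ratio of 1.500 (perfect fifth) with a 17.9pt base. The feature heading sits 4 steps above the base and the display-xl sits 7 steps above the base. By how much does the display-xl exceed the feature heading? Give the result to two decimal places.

215.22pt

Step 4: 17.9 × 1.500⁴ = 90.6187pt
Step 7: 17.9 × 1.500⁷ = 305.8383pt
Difference: 305.8383 − 90.6187 = 215.2196pt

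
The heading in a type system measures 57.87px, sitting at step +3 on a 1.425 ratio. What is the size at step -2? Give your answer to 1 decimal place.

The gap is -2 − (3) = -5 steps, so the factor is 1.425^-5.
57.87 ÷ 1.425⁵ = 57.87 ÷ 5.87590 ≈ 9.849

9.8px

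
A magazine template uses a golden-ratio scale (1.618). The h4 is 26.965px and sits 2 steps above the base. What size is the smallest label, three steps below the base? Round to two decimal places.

Moving from step +2 to step -3 is 5 steps down, so divide by r⁵.
26.965 ÷ 1.618⁵ = 26.965 ÷ 11.08901 ≈ 2.432

2.43px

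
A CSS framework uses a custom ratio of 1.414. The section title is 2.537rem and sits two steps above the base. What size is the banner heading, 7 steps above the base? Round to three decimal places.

14.341rem

The gap is 7 − (2) = 5 steps, so the factor is 1.414^5.
2.537 × 1.414⁵ = 2.537 × 5.65258 ≈ 14.341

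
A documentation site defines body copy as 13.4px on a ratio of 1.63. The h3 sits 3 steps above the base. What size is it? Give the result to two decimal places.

13.4 × 1.63³ = 13.4 × 4.33075 ≈ 58.03

58.03px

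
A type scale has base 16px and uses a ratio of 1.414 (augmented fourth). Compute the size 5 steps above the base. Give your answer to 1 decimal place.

A modular type scale is a geometric sequence: sizeₙ = base × rⁿ.
16.0 × 1.414⁵ = 16.0 × 5.65258 ≈ 90.44

90.4px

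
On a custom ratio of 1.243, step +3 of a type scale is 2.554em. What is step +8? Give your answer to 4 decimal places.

Moving from step +3 to step +8 is 5 steps up, so multiply by r⁵.
2.554 × 1.243⁵ = 2.554 × 2.96726 ≈ 7.5784

7.5784em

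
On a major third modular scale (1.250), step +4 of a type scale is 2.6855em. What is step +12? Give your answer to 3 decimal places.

16.007em

Moving from step +4 to step +12 is 8 steps up, so multiply by r⁸.
2.6855 × 1.250⁸ = 2.6855 × 5.96046 ≈ 16.007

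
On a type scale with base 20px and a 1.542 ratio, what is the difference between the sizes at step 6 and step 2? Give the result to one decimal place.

Step 2: 20.0 × 1.542² = 47.555px
Step 6: 20.0 × 1.542⁶ = 268.866px
Difference: 268.866 − 47.555 = 221.311px

221.3px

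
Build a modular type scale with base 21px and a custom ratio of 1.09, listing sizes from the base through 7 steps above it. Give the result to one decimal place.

21.0px, 22.9px, 25.0px, 27.2px, 29.6px, 32.3px, 35.2px, 38.4px

Step 0: 21px
Step 1: 21.0 × 1.09 = 22.9
Step 2: 21.0 × 1.09² = 25.0
Step 3: 21.0 × 1.09³ = 27.2
Step 4: 21.0 × 1.09⁴ = 29.6
Step 5: 21.0 × 1.09⁵ = 32.3
Step 6: 21.0 × 1.09⁶ = 35.2
Step 7: 21.0 × 1.09⁷ = 38.4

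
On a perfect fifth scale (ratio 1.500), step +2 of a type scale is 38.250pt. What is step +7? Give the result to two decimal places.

Moving from step +2 to step +7 is 5 steps up, so multiply by r⁵.
38.250 × 1.500⁵ = 38.250 × 7.59375 ≈ 290.461

290.46pt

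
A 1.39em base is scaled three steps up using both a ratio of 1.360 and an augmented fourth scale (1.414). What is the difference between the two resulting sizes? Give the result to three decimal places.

At 1.360: 1.39 × 1.360³ = 3.49648em
Augmented fourth: 1.39 × 1.414³ = 3.92973em
Difference: 3.92973 − 3.49648 = 0.43325em

0.433em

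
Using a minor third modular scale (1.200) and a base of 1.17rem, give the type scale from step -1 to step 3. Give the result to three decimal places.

Step -1: 1.17 ÷ 1.200 = 0.975
Step 0: 1.17rem
Step 1: 1.17 × 1.200 = 1.404
Step 2: 1.17 × 1.200² = 1.685
Step 3: 1.17 × 1.200³ = 2.022

0.975rem, 1.170rem, 1.404rem, 1.685rem, 2.022rem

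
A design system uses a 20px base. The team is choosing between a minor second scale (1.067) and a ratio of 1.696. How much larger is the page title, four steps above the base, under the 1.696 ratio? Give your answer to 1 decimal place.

139.6px

Minor second: 20.0 × 1.067⁴ = 25.923px
At 1.696: 20.0 × 1.696⁴ = 165.475px
Difference: 165.475 − 25.923 = 139.552px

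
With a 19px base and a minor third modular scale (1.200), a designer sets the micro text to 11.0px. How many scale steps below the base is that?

3

1.200ⁿ = 19 / 11.0 = 1.7273
n = ln(1.7273) / ln(1.200) = 0.5465 / 0.1823 ≈ 3.00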